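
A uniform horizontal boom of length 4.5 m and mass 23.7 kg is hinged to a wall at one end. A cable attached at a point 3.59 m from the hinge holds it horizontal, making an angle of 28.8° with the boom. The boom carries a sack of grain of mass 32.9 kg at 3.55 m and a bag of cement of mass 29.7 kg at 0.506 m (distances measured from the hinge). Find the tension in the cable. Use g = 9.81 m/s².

T ≈ 1050 N

Choose the hinge as the axis so the unknown hinge reaction has zero arm there.
Beam weight: 23.7 × 9.81 = 232.5 N down at 2.25 m → arm 2.25 m, τ = 232.5 × 2.25 = 523.1 N·m clockwise.
Sack of grain: 32.9 × 9.81 = 322.7 N down at 3.55 m → arm 3.55 m, τ = 322.7 × 3.55 = 1146 N·m clockwise.
Bag of cement: 29.7 × 9.81 = 291.4 N down at 0.506 m → arm 0.506 m, τ = 291.4 × 0.506 = 147.4 N·m clockwise.
Total clockwise load moment = 1816 N·m.
The cable tension T acts at 3.59 m; only its component perpendicular to the boom, T sinθ, produces torque. sin 28.8° = 0.4818.
For rotational equilibrium, T × 3.59 × 0.4818 = 1816, so T = 1816 / 1.73 = 1050 N.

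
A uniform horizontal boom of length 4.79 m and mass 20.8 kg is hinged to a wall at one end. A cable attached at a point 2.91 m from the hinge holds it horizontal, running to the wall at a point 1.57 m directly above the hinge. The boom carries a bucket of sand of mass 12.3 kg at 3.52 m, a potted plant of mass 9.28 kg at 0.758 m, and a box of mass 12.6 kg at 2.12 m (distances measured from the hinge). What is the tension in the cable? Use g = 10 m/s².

T ≈ 918 N

Choose the hinge as the axis so the unknown hinge reaction has zero arm there.
Beam weight: 20.8 × 10 = 208 N down at 2.395 m → arm 2.395 m, τ = 208 × 2.395 = 498.2 N·m clockwise.
Bucket of sand: 12.3 × 10 = 123 N down at 3.52 m → arm 3.52 m, τ = 123 × 3.52 = 433 N·m clockwise.
Potted plant: 9.28 × 10 = 92.8 N down at 0.758 m → arm 0.758 m, τ = 92.8 × 0.758 = 70.34 N·m clockwise.
Box: 12.6 × 10 = 126 N down at 2.12 m → arm 2.12 m, τ = 126 × 2.12 = 267.1 N·m clockwise.
Total clockwise load moment = 1269 N·m.
The cable tension T acts at 2.91 m; only its component perpendicular to the boom, T sinθ, produces torque. sinθ = h/√(h²+d²) = 1.57/√(1.57²+2.91²) = 0.4748.
Στ = 0 ⇒ T × 2.91 × 0.4748 = 1269 ⇒ T = 1269 / 1.382 = 918 N.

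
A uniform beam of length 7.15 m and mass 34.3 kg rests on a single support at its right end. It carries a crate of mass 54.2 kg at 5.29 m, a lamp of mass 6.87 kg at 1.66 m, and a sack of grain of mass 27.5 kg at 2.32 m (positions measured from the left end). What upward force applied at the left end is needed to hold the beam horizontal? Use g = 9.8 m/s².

F ≈ 540 N

Taking torques about the right end:
Beam weight: 34.3 × 9.8 = 336.1 N down at 3.575 m → arm 3.575 m, τ = 336.1 × 3.575 = 1202 N·m counterclockwise.
Crate: 54.2 × 9.8 = 531.2 N down at 5.29 m → arm 1.86 m, τ = 531.2 × 1.86 = 988 N·m counterclockwise.
Lamp: 6.87 × 9.8 = 67.33 N down at 1.66 m → arm 5.49 m, τ = 67.33 × 5.49 = 369.6 N·m counterclockwise.
Sack of grain: 27.5 × 9.8 = 269.5 N down at 2.32 m → arm 4.83 m, τ = 269.5 × 4.83 = 1302 N·m counterclockwise.
Net moment of the loads = 3862 N·m counterclockwise.
The upward force F acts at the left end, arm 7.15 m, giving F × 7.15 clockwise.
Στ = 0 ⇒ F × 7.15 = 3862 ⇒ F = 3862 / 7.15 = 540 N.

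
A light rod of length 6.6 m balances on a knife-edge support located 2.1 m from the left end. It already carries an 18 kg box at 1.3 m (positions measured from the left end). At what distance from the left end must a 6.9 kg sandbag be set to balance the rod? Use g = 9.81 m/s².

Take moments about the knife-edge support (at 2.1 m from the left end).
Box: 18 × 9.81 = 176.6 N down at 1.3 m → arm 0.8 m, τ = 176.6 × 0.8 = 141.3 N·m counterclockwise.
Net moment of existing loads = 141.3 N·m counterclockwise.
The sandbag weighs 6.9 × 9.81 = 67.69 N and must supply an equal clockwise moment, so its lever arm about the knife-edge support is 141.3 / 67.69 = 2.09 m.
That puts it at 2.1 + 2.09 = 4.19 m from the left end.

x ≈ 4.19 m from the left end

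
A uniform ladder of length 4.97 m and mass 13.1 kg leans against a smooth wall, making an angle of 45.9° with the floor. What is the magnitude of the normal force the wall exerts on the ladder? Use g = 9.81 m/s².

About the foot of the ladder:
Ladder weight 13.1×9.81 = 128.5 N acts at 2.485 m along the ladder; its horizontal arm is 2.485·cos45.9° = 1.729 m → τ = 222.2 N·m clockwise.
Wall normal N acts horizontally at the top; its moment arm is the height L sinθ = 4.97·sin45.9° = 3.569 m, counterclockwise.
For rotational equilibrium, N × 3.569 = 222.2, so N = 62.3 N.

N_wall ≈ 62.3 N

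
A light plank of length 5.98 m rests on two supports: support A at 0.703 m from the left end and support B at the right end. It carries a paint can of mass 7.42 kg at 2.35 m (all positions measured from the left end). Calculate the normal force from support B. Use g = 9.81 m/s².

R_B ≈ 22.7 N

Taking torques about support A:
Paint can: 7.42 × 9.81 = 72.79 N down at 2.35 m → arm 1.647 m, τ = 72.79 × 1.647 = 119.9 N·m clockwise.
Net load moment about support A = 119.9 N·m clockwise.
Reaction R at support B is upward at 5.98 m, arm 5.277 m → moment R × 5.277 counterclockwise.
Στ = 0 ⇒ R × 5.277 = 119.9 ⇒ R = 22.7 N.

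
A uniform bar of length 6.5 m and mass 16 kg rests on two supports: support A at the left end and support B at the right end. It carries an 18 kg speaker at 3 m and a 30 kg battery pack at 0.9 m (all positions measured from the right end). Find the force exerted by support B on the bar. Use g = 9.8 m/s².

About support A:
Beam weight: 16 × 9.8 = 156.8 N down at 3.25 m → arm 3.25 m, τ = 156.8 × 3.25 = 509.6 N·m clockwise.
Speaker: 18 × 9.8 = 176.4 N down at 3 m → arm 3.5 m, τ = 176.4 × 3.5 = 617.4 N·m clockwise.
Battery pack: 30 × 9.8 = 294 N down at 0.9 m → arm 5.6 m, τ = 294 × 5.6 = 1646 N·m clockwise.
Net load moment about support A = 2773 N·m clockwise.
Reaction R at support B is upward at 0 m, arm 6.5 m → moment R × 6.5 counterclockwise.
Balancing moments: R × 6.5 = 2773, giving R = 427 N.

R_B ≈ 427 N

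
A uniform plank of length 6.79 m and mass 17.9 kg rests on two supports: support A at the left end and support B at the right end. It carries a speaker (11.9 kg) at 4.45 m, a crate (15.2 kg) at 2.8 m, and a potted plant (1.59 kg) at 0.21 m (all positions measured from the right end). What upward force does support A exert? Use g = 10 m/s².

R_A ≈ 231 N

Take moments about support B.
Beam weight: 17.9 × 10 = 179 N down at 3.395 m → arm 3.395 m, τ = 179 × 3.395 = 607.7 N·m counterclockwise.
Speaker: 11.9 × 10 = 119 N down at 4.45 m → arm 4.45 m, τ = 119 × 4.45 = 529.6 N·m counterclockwise.
Crate: 15.2 × 10 = 152 N down at 2.8 m → arm 2.8 m, τ = 152 × 2.8 = 425.6 N·m counterclockwise.
Potted plant: 1.59 × 10 = 15.9 N down at 0.21 m → arm 0.21 m, τ = 15.9 × 0.21 = 3.339 N·m counterclockwise.
Net load moment about support B = 1566 N·m counterclockwise.
Reaction R at support A is upward at 6.79 m, arm 6.79 m → moment R × 6.79 clockwise.
Balancing moments: R × 6.79 = 1566, giving R = 231 N.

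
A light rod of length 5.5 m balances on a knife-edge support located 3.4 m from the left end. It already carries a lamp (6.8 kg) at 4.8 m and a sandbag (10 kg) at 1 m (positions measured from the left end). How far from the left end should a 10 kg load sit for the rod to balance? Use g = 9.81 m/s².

Taking torques about the knife-edge support (at 3.4 m from the left end):
Lamp: 6.8 × 9.81 = 66.71 N down at 4.8 m → arm 1.4 m, τ = 66.71 × 1.4 = 93.39 N·m clockwise.
Sandbag: 10 × 9.81 = 98.1 N down at 1 m → arm 2.4 m, τ = 98.1 × 2.4 = 235.4 N·m counterclockwise.
Net moment of existing loads = 142 N·m counterclockwise.
The load weighs 10 × 9.81 = 98.1 N and must supply an equal clockwise moment, so its lever arm about the knife-edge support is 142 / 98.1 = 1.45 m.
That puts it at 3.4 + 1.45 = 4.85 m from the left end.

x ≈ 4.85 m from the left end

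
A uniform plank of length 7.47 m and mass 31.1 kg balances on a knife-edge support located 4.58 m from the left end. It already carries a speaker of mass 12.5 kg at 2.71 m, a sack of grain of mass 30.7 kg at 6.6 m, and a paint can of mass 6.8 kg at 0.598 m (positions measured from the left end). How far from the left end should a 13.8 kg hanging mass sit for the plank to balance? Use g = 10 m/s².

Taking torques about the knife-edge support (at 4.58 m from the left end):
Beam weight: 31.1 × 10 = 311 N down at 3.735 m → arm 0.845 m, τ = 311 × 0.845 = 262.8 N·m counterclockwise.
Speaker: 12.5 × 10 = 125 N down at 2.71 m → arm 1.87 m, τ = 125 × 1.87 = 233.8 N·m counterclockwise.
Sack of grain: 30.7 × 10 = 307 N down at 6.6 m → arm 2.02 m, τ = 307 × 2.02 = 620.1 N·m clockwise.
Paint can: 6.8 × 10 = 68 N down at 0.598 m → arm 3.982 m, τ = 68 × 3.982 = 270.8 N·m counterclockwise.
Net moment of existing loads = 147.3 N·m counterclockwise.
The hanging mass weighs 13.8 × 10 = 138 N and must supply an equal clockwise moment, so its lever arm about the knife-edge support is 147.3 / 138 = 1.07 m.
That puts it at 4.58 + 1.07 = 5.65 m from the left end.

x ≈ 5.65 m from the left end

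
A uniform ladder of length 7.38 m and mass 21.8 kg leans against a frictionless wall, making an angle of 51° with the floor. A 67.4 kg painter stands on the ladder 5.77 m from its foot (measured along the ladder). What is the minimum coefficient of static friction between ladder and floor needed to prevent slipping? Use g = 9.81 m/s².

Taking torques about the foot of the ladder:
Ladder weight 21.8×9.81 = 213.9 N acts at 3.69 m along the ladder; its horizontal arm is 3.69·cos51° = 2.322 m → τ = 496.7 N·m clockwise.
Painter: 67.4×9.81 = 661.2 N at 5.77 m → arm 3.631 m → τ = 2401 N·m clockwise.
Wall normal N acts horizontally at the top; its moment arm is the height L sinθ = 7.38·sin51° = 5.735 m, counterclockwise.
For rotational equilibrium, N × 5.735 = 2898, so N = 505.3 N.
ΣFx = 0 ⇒ f = N_wall = 505.3 N. ΣFy = 0 ⇒ N_floor = 875.1 N.
μ_min = f / N_floor = 505.3 / 875.1 = 0.577.

μ_min ≈ 0.577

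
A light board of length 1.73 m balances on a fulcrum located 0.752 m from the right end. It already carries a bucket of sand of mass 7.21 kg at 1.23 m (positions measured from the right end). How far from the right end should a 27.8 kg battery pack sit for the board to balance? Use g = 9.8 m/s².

x ≈ 0.628 m from the right end

About the fulcrum (at 0.752 m from the right end):
Bucket of sand: 7.21 × 9.8 = 70.66 N down at 1.23 m → arm 0.478 m, τ = 70.66 × 0.478 = 33.78 N·m counterclockwise.
Net moment of existing loads = 33.78 N·m counterclockwise.
The battery pack weighs 27.8 × 9.8 = 272.4 N and must supply an equal clockwise moment, so its lever arm about the fulcrum is 33.78 / 272.4 = 0.124 m.
That puts it at 0.752 − 0.124 = 0.628 m from the right end.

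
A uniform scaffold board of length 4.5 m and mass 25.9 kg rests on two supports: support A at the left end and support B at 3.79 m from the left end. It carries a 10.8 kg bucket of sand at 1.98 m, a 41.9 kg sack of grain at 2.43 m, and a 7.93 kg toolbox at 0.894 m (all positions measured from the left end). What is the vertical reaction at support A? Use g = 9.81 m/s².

R_A ≈ 361 N

Sum moments about support B (its reaction then has zero moment arm).
Beam weight: 25.9 × 9.81 = 254.1 N down at 2.25 m → arm 1.54 m, τ = 254.1 × 1.54 = 391.3 N·m counterclockwise.
Bucket of sand: 10.8 × 9.81 = 105.9 N down at 1.98 m → arm 1.81 m, τ = 105.9 × 1.81 = 191.7 N·m counterclockwise.
Sack of grain: 41.9 × 9.81 = 411 N down at 2.43 m → arm 1.36 m, τ = 411 × 1.36 = 559 N·m counterclockwise.
Toolbox: 7.93 × 9.81 = 77.79 N down at 0.894 m → arm 2.896 m, τ = 77.79 × 2.896 = 225.3 N·m counterclockwise.
Net load moment about support B = 1367 N·m counterclockwise.
Reaction R at support A is upward at 0 m, arm 3.79 m → moment R × 3.79 clockwise.
For rotational equilibrium, R × 3.79 = 1367, so R = 361 N.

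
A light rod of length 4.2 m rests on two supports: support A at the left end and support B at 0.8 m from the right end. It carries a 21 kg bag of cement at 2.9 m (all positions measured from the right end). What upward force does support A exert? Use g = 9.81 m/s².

Take moments about support B.
Bag of cement: 21 × 9.81 = 206 N down at 2.9 m → arm 2.1 m, τ = 206 × 2.1 = 432.6 N·m counterclockwise.
Net load moment about support B = 432.6 N·m counterclockwise.
Reaction R at support A is upward at 4.2 m, arm 3.4 m → moment R × 3.4 clockwise.
Στ = 0 ⇒ R × 3.4 = 432.6 ⇒ R = 127 N.

R_A ≈ 127 N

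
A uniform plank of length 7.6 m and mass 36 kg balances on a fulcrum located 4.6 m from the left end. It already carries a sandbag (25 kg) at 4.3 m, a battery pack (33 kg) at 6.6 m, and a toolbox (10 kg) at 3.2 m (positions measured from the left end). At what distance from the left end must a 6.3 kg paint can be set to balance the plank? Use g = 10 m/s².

About the fulcrum (at 4.6 m from the left end):
Beam weight: 36 × 10 = 360 N down at 3.8 m → arm 0.8 m, τ = 360 × 0.8 = 288 N·m counterclockwise.
Sandbag: 25 × 10 = 250 N down at 4.3 m → arm 0.3 m, τ = 250 × 0.3 = 75 N·m counterclockwise.
Battery pack: 33 × 10 = 330 N down at 6.6 m → arm 2 m, τ = 330 × 2 = 660 N·m clockwise.
Toolbox: 10 × 10 = 100 N down at 3.2 m → arm 1.4 m, τ = 100 × 1.4 = 140 N·m counterclockwise.
Net moment of existing loads = 157 N·m clockwise.
The paint can weighs 6.3 × 10 = 63 N and must supply an equal counterclockwise moment, so its lever arm about the fulcrum is 157 / 63 = 2.49 m.
That puts it at 4.6 − 2.49 = 2.11 m from the left end.

x ≈ 2.11 m from the left end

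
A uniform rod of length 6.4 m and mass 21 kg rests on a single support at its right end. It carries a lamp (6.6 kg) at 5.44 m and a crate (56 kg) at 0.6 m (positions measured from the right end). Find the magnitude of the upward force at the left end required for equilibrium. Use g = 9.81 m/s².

F ≈ 210 N

Take moments about the right end.
Beam weight: 21 × 9.81 = 206 N down at 3.2 m → arm 3.2 m, τ = 206 × 3.2 = 659.2 N·m counterclockwise.
Lamp: 6.6 × 9.81 = 64.75 N down at 5.44 m → arm 5.44 m, τ = 64.75 × 5.44 = 352.2 N·m counterclockwise.
Crate: 56 × 9.81 = 549.4 N down at 0.6 m → arm 0.6 m, τ = 549.4 × 0.6 = 329.6 N·m counterclockwise.
Net moment of the loads = 1341 N·m counterclockwise.
The upward force F acts at the left end, arm 6.4 m, giving F × 6.4 clockwise.
Στ = 0 ⇒ F × 6.4 = 1341 ⇒ F = 1341 / 6.4 = 210 N.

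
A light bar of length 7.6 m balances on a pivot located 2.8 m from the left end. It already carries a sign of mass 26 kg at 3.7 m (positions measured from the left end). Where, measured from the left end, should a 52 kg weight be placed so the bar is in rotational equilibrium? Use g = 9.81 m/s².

x ≈ 2.35 m from the left end

Choose the pivot (at 2.8 m from the left end) as the axis so the support reaction has zero arm there.
Sign: 26 × 9.81 = 255.1 N down at 3.7 m → arm 0.9 m, τ = 255.1 × 0.9 = 229.6 N·m clockwise.
Net moment of existing loads = 229.6 N·m clockwise.
The weight weighs 52 × 9.81 = 510.1 N and must supply an equal counterclockwise moment, so its lever arm about the pivot is 229.6 / 510.1 = 0.45 m.
That puts it at 2.8 − 0.45 = 2.35 m from the left end.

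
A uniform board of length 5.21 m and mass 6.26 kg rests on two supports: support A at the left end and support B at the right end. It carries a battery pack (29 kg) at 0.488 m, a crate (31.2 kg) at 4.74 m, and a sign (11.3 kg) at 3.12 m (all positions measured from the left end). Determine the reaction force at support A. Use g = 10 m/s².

Choose support B as the axis so its reaction then has zero moment arm.
Beam weight: 6.26 × 10 = 62.6 N down at 2.605 m → arm 2.605 m, τ = 62.6 × 2.605 = 163.1 N·m counterclockwise.
Battery pack: 29 × 10 = 290 N down at 0.488 m → arm 4.722 m, τ = 290 × 4.722 = 1369 N·m counterclockwise.
Crate: 31.2 × 10 = 312 N down at 4.74 m → arm 0.47 m, τ = 312 × 0.47 = 146.6 N·m counterclockwise.
Sign: 11.3 × 10 = 113 N down at 3.12 m → arm 2.09 m, τ = 113 × 2.09 = 236.2 N·m counterclockwise.
Net load moment about support B = 1915 N·m counterclockwise.
Reaction R at support A is upward at 0 m, arm 5.21 m → moment R × 5.21 clockwise.
For rotational equilibrium, R × 5.21 = 1915, so R = 368 N.

R_A ≈ 368 N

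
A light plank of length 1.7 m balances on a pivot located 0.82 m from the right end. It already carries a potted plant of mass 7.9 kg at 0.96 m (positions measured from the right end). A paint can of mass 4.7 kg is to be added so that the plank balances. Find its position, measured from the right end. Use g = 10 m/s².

x ≈ 0.585 m from the right end

Choose the pivot (at 0.82 m from the right end) as the axis so the support reaction has zero arm there.
Potted plant: 7.9 × 10 = 79 N down at 0.96 m → arm 0.14 m, τ = 79 × 0.14 = 11.06 N·m counterclockwise.
Net moment of existing loads = 11.06 N·m counterclockwise.
The paint can weighs 4.7 × 10 = 47 N and must supply an equal clockwise moment, so its lever arm about the pivot is 11.06 / 47 = 0.235 m.
That puts it at 0.82 − 0.235 = 0.585 m from the right end.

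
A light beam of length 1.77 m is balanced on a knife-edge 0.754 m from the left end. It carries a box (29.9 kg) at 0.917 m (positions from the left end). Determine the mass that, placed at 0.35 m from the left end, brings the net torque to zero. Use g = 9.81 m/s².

m ≈ 12.1 kg

Sum moments about the knife-edge (at 0.754 m from the left end) (the support reaction has zero arm there).
Box: 29.9 × 9.81 = 293.3 N down at 0.917 m → arm 0.163 m, τ = 293.3 × 0.163 = 47.81 N·m clockwise.
Net moment of known loads = 47.81 N·m clockwise.
An unknown mass m at 0.35 m has arm 0.404 m; its moment is m·g·0.404 counterclockwise.
Setting net torque to zero: m × 9.81 × 0.404 = 47.81 → m = 47.81 / (9.81 × 0.404) = 12.1 kg.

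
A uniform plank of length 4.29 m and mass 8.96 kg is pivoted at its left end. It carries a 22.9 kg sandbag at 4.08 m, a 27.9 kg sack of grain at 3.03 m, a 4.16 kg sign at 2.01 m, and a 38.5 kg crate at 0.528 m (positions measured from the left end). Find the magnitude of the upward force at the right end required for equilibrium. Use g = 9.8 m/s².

F ≈ 516 N

About the left end:
Beam weight: 8.96 × 9.8 = 87.81 N down at 2.145 m → arm 2.145 m, τ = 87.81 × 2.145 = 188.4 N·m clockwise.
Sandbag: 22.9 × 9.8 = 224.4 N down at 4.08 m → arm 4.08 m, τ = 224.4 × 4.08 = 915.6 N·m clockwise.
Sack of grain: 27.9 × 9.8 = 273.4 N down at 3.03 m → arm 3.03 m, τ = 273.4 × 3.03 = 828.4 N·m clockwise.
Sign: 4.16 × 9.8 = 40.77 N down at 2.01 m → arm 2.01 m, τ = 40.77 × 2.01 = 81.95 N·m clockwise.
Crate: 38.5 × 9.8 = 377.3 N down at 0.528 m → arm 0.528 m, τ = 377.3 × 0.528 = 199.2 N·m clockwise.
Net moment of the loads = 2214 N·m clockwise.
The upward force F acts at the right end, arm 4.29 m, giving F × 4.29 counterclockwise.
Balancing moments: F × 4.29 = 2214, giving F = 2214 / 4.29 = 516 N.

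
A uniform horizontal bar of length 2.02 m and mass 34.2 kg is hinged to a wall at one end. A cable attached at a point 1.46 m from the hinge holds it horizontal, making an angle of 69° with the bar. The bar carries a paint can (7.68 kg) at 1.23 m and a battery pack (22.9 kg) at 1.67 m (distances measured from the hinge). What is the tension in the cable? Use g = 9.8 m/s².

Sum moments about the hinge (the unknown hinge reaction has zero arm there).
Beam weight: 34.2 × 9.8 = 335.2 N down at 1.01 m → arm 1.01 m, τ = 335.2 × 1.01 = 338.6 N·m clockwise.
Paint can: 7.68 × 9.8 = 75.26 N down at 1.23 m → arm 1.23 m, τ = 75.26 × 1.23 = 92.57 N·m clockwise.
Battery pack: 22.9 × 9.8 = 224.4 N down at 1.67 m → arm 1.67 m, τ = 224.4 × 1.67 = 374.7 N·m clockwise.
Total clockwise load moment = 805.9 N·m.
The cable tension T acts at 1.46 m; only its component perpendicular to the bar, T sinθ, produces torque. sin 69° = 0.9336.
Balancing moments: T × 1.46 × 0.9336 = 805.9, giving T = 805.9 / 1.363 = 591 N.

T ≈ 591 N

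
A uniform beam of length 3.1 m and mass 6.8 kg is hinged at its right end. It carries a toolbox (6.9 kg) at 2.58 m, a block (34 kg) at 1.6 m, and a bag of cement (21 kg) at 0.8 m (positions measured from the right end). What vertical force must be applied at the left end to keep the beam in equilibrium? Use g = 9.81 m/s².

F ≈ 315 N

About the right end:
Beam weight: 6.8 × 9.81 = 66.71 N down at 1.55 m → arm 1.55 m, τ = 66.71 × 1.55 = 103.4 N·m counterclockwise.
Toolbox: 6.9 × 9.81 = 67.69 N down at 2.58 m → arm 2.58 m, τ = 67.69 × 2.58 = 174.6 N·m counterclockwise.
Block: 34 × 9.81 = 333.5 N down at 1.6 m → arm 1.6 m, τ = 333.5 × 1.6 = 533.6 N·m counterclockwise.
Bag of cement: 21 × 9.81 = 206 N down at 0.8 m → arm 0.8 m, τ = 206 × 0.8 = 164.8 N·m counterclockwise.
Net moment of the loads = 976.4 N·m counterclockwise.
The upward force F acts at the left end, arm 3.1 m, giving F × 3.1 clockwise.
Setting net torque to zero: F × 3.1 = 976.4 → F = 976.4 / 3.1 = 315 N.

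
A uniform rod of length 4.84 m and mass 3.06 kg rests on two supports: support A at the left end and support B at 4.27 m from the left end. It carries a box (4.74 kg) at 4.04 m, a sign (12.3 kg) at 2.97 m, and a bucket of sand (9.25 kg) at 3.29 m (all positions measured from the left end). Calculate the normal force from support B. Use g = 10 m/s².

Choose support A as the axis so its reaction then has zero moment arm.
Beam weight: 3.06 × 10 = 30.6 N down at 2.42 m → arm 2.42 m, τ = 30.6 × 2.42 = 74.05 N·m clockwise.
Box: 4.74 × 10 = 47.4 N down at 4.04 m → arm 4.04 m, τ = 47.4 × 4.04 = 191.5 N·m clockwise.
Sign: 12.3 × 10 = 123 N down at 2.97 m → arm 2.97 m, τ = 123 × 2.97 = 365.3 N·m clockwise.
Bucket of sand: 9.25 × 10 = 92.5 N down at 3.29 m → arm 3.29 m, τ = 92.5 × 3.29 = 304.3 N·m clockwise.
Net load moment about support A = 935.2 N·m clockwise.
Reaction R at support B is upward at 4.27 m, arm 4.27 m → moment R × 4.27 counterclockwise.
For rotational equilibrium, R × 4.27 = 935.2, so R = 219 N.

R_B ≈ 219 N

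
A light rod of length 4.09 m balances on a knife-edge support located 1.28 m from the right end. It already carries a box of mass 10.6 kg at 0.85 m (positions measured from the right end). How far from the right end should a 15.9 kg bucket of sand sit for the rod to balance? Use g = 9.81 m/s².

Taking torques about the knife-edge support (at 1.28 m from the right end):
Box: 10.6 × 9.81 = 104 N down at 0.85 m → arm 0.43 m, τ = 104 × 0.43 = 44.72 N·m clockwise.
Net moment of existing loads = 44.72 N·m clockwise.
The bucket of sand weighs 15.9 × 9.81 = 156 N and must supply an equal counterclockwise moment, so its lever arm about the knife-edge support is 44.72 / 156 = 0.287 m.
That puts it at 1.28 + 0.287 = 1.57 m from the right end.

x ≈ 1.57 m from the right end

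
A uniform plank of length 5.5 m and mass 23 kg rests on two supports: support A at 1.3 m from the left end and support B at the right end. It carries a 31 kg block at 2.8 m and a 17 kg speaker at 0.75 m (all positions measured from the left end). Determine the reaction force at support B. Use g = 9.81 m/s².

Take moments about support A.
Beam weight: 23 × 9.81 = 225.6 N down at 2.75 m → arm 1.45 m, τ = 225.6 × 1.45 = 327.1 N·m clockwise.
Block: 31 × 9.81 = 304.1 N down at 2.8 m → arm 1.5 m, τ = 304.1 × 1.5 = 456.2 N·m clockwise.
Speaker: 17 × 9.81 = 166.8 N down at 0.75 m → arm 0.55 m, τ = 166.8 × 0.55 = 91.74 N·m counterclockwise.
Net load moment about support A = 691.6 N·m clockwise.
Reaction R at support B is upward at 5.5 m, arm 4.2 m → moment R × 4.2 counterclockwise.
Balancing moments: R × 4.2 = 691.6, giving R = 165 N.

R_B ≈ 165 N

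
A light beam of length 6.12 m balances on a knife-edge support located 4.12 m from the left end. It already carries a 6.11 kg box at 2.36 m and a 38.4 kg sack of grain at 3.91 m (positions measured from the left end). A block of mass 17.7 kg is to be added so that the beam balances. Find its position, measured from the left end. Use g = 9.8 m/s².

x ≈ 5.18 m from the left end

Sum moments about the knife-edge support (at 4.12 m from the left end) (the support reaction has zero arm there).
Box: 6.11 × 9.8 = 59.88 N down at 2.36 m → arm 1.76 m, τ = 59.88 × 1.76 = 105.4 N·m counterclockwise.
Sack of grain: 38.4 × 9.8 = 376.3 N down at 3.91 m → arm 0.21 m, τ = 376.3 × 0.21 = 79.02 N·m counterclockwise.
Net moment of existing loads = 184.4 N·m counterclockwise.
The block weighs 17.7 × 9.8 = 173.5 N and must supply an equal clockwise moment, so its lever arm about the knife-edge support is 184.4 / 173.5 = 1.06 m.
That puts it at 4.12 + 1.06 = 5.18 m from the left end.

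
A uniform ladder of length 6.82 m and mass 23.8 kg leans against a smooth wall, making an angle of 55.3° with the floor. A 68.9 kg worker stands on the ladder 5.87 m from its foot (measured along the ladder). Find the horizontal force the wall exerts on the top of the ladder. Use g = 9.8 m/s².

Taking torques about the foot of the ladder:
Ladder weight 23.8×9.8 = 233.2 N acts at 3.41 m along the ladder; its horizontal arm is 3.41·cos55.3° = 1.941 m → τ = 452.6 N·m clockwise.
Worker: 68.9×9.8 = 675.2 N at 5.87 m → arm 3.342 m → τ = 2257 N·m clockwise.
Wall normal N acts horizontally at the top; its moment arm is the height L sinθ = 6.82·sin55.3° = 5.607 m, counterclockwise.
Setting net torque to zero: N × 5.607 = 2710 → N = 483 N.

N_wall ≈ 483 N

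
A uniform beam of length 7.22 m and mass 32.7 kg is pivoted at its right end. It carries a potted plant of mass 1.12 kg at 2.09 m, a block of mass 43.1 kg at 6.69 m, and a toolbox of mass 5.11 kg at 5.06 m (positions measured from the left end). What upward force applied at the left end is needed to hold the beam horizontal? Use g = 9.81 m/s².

F ≈ 214 N

About the right end:
Beam weight: 32.7 × 9.81 = 320.8 N down at 3.61 m → arm 3.61 m, τ = 320.8 × 3.61 = 1158 N·m counterclockwise.
Potted plant: 1.12 × 9.81 = 10.99 N down at 2.09 m → arm 5.13 m, τ = 10.99 × 5.13 = 56.38 N·m counterclockwise.
Block: 43.1 × 9.81 = 422.8 N down at 6.69 m → arm 0.53 m, τ = 422.8 × 0.53 = 224.1 N·m counterclockwise.
Toolbox: 5.11 × 9.81 = 50.13 N down at 5.06 m → arm 2.16 m, τ = 50.13 × 2.16 = 108.3 N·m counterclockwise.
Net moment of the loads = 1547 N·m counterclockwise.
The upward force F acts at the left end, arm 7.22 m, giving F × 7.22 clockwise.
Balancing moments: F × 7.22 = 1547, giving F = 1547 / 7.22 = 214 N.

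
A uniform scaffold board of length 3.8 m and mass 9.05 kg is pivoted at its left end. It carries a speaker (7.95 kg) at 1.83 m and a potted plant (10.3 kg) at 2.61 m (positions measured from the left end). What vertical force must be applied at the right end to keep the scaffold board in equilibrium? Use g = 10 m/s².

F ≈ 154 N

Take moments about the left end.
Beam weight: 9.05 × 10 = 90.5 N down at 1.9 m → arm 1.9 m, τ = 90.5 × 1.9 = 171.9 N·m clockwise.
Speaker: 7.95 × 10 = 79.5 N down at 1.83 m → arm 1.83 m, τ = 79.5 × 1.83 = 145.5 N·m clockwise.
Potted plant: 10.3 × 10 = 103 N down at 2.61 m → arm 2.61 m, τ = 103 × 2.61 = 268.8 N·m clockwise.
Net moment of the loads = 586.2 N·m clockwise.
The upward force F acts at the right end, arm 3.8 m, giving F × 3.8 counterclockwise.
Setting net torque to zero: F × 3.8 = 586.2 → F = 586.2 / 3.8 = 154 N.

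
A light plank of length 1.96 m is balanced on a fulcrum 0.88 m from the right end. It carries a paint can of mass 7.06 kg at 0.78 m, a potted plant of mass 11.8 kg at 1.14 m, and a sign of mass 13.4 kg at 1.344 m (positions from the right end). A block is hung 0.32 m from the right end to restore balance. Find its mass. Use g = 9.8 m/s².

Choose the fulcrum (at 0.88 m from the right end) as the axis so the support reaction has zero arm there.
Paint can: 7.06 × 9.8 = 69.19 N down at 0.78 m → arm 0.1 m, τ = 69.19 × 0.1 = 6.919 N·m clockwise.
Potted plant: 11.8 × 9.8 = 115.6 N down at 1.14 m → arm 0.26 m, τ = 115.6 × 0.26 = 30.06 N·m counterclockwise.
Sign: 13.4 × 9.8 = 131.3 N down at 1.344 m → arm 0.464 m, τ = 131.3 × 0.464 = 60.92 N·m counterclockwise.
Net moment of known loads = 84.06 N·m counterclockwise.
An unknown mass m at 0.32 m has arm 0.56 m; its moment is m·g·0.56 clockwise.
Στ = 0 ⇒ m × 9.8 × 0.56 = 84.06 ⇒ m = 84.06 / (9.8 × 0.56) = 15.3 kg.

m ≈ 15.3 kg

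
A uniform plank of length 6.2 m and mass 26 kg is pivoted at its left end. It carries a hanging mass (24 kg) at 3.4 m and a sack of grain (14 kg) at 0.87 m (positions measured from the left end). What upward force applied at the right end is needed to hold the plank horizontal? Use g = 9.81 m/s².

About the left end:
Beam weight: 26 × 9.81 = 255.1 N down at 3.1 m → arm 3.1 m, τ = 255.1 × 3.1 = 790.8 N·m clockwise.
Hanging mass: 24 × 9.81 = 235.4 N down at 3.4 m → arm 3.4 m, τ = 235.4 × 3.4 = 800.4 N·m clockwise.
Sack of grain: 14 × 9.81 = 137.3 N down at 0.87 m → arm 0.87 m, τ = 137.3 × 0.87 = 119.5 N·m clockwise.
Net moment of the loads = 1711 N·m clockwise.
The upward force F acts at the right end, arm 6.2 m, giving F × 6.2 counterclockwise.
Balancing moments: F × 6.2 = 1711, giving F = 1711 / 6.2 = 276 N.

F ≈ 276 N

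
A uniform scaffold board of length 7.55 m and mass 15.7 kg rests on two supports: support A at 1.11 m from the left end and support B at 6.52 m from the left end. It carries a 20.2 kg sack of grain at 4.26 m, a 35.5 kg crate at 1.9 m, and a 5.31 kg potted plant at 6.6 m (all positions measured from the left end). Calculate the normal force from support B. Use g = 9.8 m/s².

Taking torques about support A:
Beam weight: 15.7 × 9.8 = 153.9 N down at 3.775 m → arm 2.665 m, τ = 153.9 × 2.665 = 410.1 N·m clockwise.
Sack of grain: 20.2 × 9.8 = 198 N down at 4.26 m → arm 3.15 m, τ = 198 × 3.15 = 623.7 N·m clockwise.
Crate: 35.5 × 9.8 = 347.9 N down at 1.9 m → arm 0.79 m, τ = 347.9 × 0.79 = 274.8 N·m clockwise.
Potted plant: 5.31 × 9.8 = 52.04 N down at 6.6 m → arm 5.49 m, τ = 52.04 × 5.49 = 285.7 N·m clockwise.
Net load moment about support A = 1594 N·m clockwise.
Reaction R at support B is upward at 6.52 m, arm 5.41 m → moment R × 5.41 counterclockwise.
Setting net torque to zero: R × 5.41 = 1594 → R = 295 N.

R_B ≈ 295 N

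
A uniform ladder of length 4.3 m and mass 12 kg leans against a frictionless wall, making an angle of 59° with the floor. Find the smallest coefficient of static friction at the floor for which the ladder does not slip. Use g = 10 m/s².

μ_min ≈ 0.3

Choose the foot of the ladder as the axis so the floor normal and friction both act there and drop out.
Ladder weight 12×10 = 120 N acts at 2.15 m along the ladder; its horizontal arm is 2.15·cos59° = 1.107 m → τ = 132.8 N·m clockwise.
Wall normal N acts horizontally at the top; its moment arm is the height L sinθ = 4.3·sin59° = 3.686 m, counterclockwise.
Setting net torque to zero: N × 3.686 = 132.8 → N = 36.03 N.
ΣFx = 0 ⇒ f = N_wall = 36.03 N. ΣFy = 0 ⇒ N_floor = 120 N.
μ_min = f / N_floor = 36.03 / 120 = 0.3.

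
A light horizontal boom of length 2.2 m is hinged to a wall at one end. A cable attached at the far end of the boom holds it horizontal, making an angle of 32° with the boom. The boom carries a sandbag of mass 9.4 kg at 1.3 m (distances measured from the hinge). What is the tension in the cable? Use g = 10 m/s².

T ≈ 105 N

Take moments about the hinge.
Sandbag: 9.4 × 10 = 94 N down at 1.3 m → arm 1.3 m, τ = 94 × 1.3 = 122.2 N·m clockwise.
Total clockwise load moment = 122.2 N·m.
The cable tension T acts at 2.2 m; only its component perpendicular to the boom, T sinθ, produces torque. sin 32° = 0.5299.
For rotational equilibrium, T × 2.2 × 0.5299 = 122.2, so T = 122.2 / 1.166 = 105 N.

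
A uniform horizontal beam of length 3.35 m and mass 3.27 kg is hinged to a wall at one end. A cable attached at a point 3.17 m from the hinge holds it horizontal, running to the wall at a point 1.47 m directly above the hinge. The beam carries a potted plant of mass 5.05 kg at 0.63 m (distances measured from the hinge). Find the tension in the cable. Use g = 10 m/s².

T ≈ 64.9 N

Take moments about the hinge.
Beam weight: 3.27 × 10 = 32.7 N down at 1.675 m → arm 1.675 m, τ = 32.7 × 1.675 = 54.77 N·m clockwise.
Potted plant: 5.05 × 10 = 50.5 N down at 0.63 m → arm 0.63 m, τ = 50.5 × 0.63 = 31.82 N·m clockwise.
Total clockwise load moment = 86.59 N·m.
The cable tension T acts at 3.17 m; only its component perpendicular to the beam, T sinθ, produces torque. sinθ = h/√(h²+d²) = 1.47/√(1.47²+3.17²) = 0.4207.
Στ = 0 ⇒ T × 3.17 × 0.4207 = 86.59 ⇒ T = 86.59 / 1.334 = 64.9 N.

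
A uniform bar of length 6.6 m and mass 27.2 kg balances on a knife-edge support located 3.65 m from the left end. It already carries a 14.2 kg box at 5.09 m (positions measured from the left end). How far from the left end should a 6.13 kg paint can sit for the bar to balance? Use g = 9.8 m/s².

x ≈ 1.87 m from the left end

Taking torques about the knife-edge support (at 3.65 m from the left end):
Beam weight: 27.2 × 9.8 = 266.6 N down at 3.3 m → arm 0.35 m, τ = 266.6 × 0.35 = 93.31 N·m counterclockwise.
Box: 14.2 × 9.8 = 139.2 N down at 5.09 m → arm 1.44 m, τ = 139.2 × 1.44 = 200.4 N·m clockwise.
Net moment of existing loads = 107.1 N·m clockwise.
The paint can weighs 6.13 × 9.8 = 60.07 N and must supply an equal counterclockwise moment, so its lever arm about the knife-edge support is 107.1 / 60.07 = 1.78 m.
That puts it at 3.65 − 1.78 = 1.87 m from the left end.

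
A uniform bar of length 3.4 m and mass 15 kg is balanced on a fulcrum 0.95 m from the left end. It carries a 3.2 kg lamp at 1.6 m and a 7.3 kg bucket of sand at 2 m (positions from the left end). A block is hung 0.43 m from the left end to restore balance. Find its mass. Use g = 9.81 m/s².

About the fulcrum (at 0.95 m from the left end):
Beam weight: 15 × 9.81 = 147.2 N down at 1.7 m → arm 0.75 m, τ = 147.2 × 0.75 = 110.4 N·m clockwise.
Lamp: 3.2 × 9.81 = 31.39 N down at 1.6 m → arm 0.65 m, τ = 31.39 × 0.65 = 20.4 N·m clockwise.
Bucket of sand: 7.3 × 9.81 = 71.61 N down at 2 m → arm 1.05 m, τ = 71.61 × 1.05 = 75.19 N·m clockwise.
Net moment of known loads = 206 N·m clockwise.
An unknown mass m at 0.43 m has arm 0.52 m; its moment is m·g·0.52 counterclockwise.
For rotational equilibrium, m × 9.81 × 0.52 = 206, so m = 206 / (9.81 × 0.52) = 40.4 kg.

m ≈ 40.4 kg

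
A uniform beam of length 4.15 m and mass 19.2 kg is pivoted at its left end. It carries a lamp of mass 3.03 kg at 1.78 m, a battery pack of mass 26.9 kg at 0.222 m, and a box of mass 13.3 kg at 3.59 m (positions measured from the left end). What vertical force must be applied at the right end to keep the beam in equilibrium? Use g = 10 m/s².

Sum moments about the left end (the unknown pivot reaction has zero arm there).
Beam weight: 19.2 × 10 = 192 N down at 2.075 m → arm 2.075 m, τ = 192 × 2.075 = 398.4 N·m clockwise.
Lamp: 3.03 × 10 = 30.3 N down at 1.78 m → arm 1.78 m, τ = 30.3 × 1.78 = 53.93 N·m clockwise.
Battery pack: 26.9 × 10 = 269 N down at 0.222 m → arm 0.222 m, τ = 269 × 0.222 = 59.72 N·m clockwise.
Box: 13.3 × 10 = 133 N down at 3.59 m → arm 3.59 m, τ = 133 × 3.59 = 477.5 N·m clockwise.
Net moment of the loads = 989.5 N·m clockwise.
The upward force F acts at the right end, arm 4.15 m, giving F × 4.15 counterclockwise.
For rotational equilibrium, F × 4.15 = 989.5, so F = 989.5 / 4.15 = 238 N.

F ≈ 238 N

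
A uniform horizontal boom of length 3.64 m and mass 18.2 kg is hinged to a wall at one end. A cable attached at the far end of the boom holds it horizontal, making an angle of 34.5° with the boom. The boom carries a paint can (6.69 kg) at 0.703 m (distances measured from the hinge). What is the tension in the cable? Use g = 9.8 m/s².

T ≈ 180 N

Sum moments about the hinge (the unknown hinge reaction has zero arm there).
Beam weight: 18.2 × 9.8 = 178.4 N down at 1.82 m → arm 1.82 m, τ = 178.4 × 1.82 = 324.7 N·m clockwise.
Paint can: 6.69 × 9.8 = 65.56 N down at 0.703 m → arm 0.703 m, τ = 65.56 × 0.703 = 46.09 N·m clockwise.
Total clockwise load moment = 370.8 N·m.
The cable tension T acts at 3.64 m; only its component perpendicular to the boom, T sinθ, produces torque. sin 34.5° = 0.5664.
Setting net torque to zero: T × 3.64 × 0.5664 = 370.8 → T = 370.8 / 2.062 = 180 N.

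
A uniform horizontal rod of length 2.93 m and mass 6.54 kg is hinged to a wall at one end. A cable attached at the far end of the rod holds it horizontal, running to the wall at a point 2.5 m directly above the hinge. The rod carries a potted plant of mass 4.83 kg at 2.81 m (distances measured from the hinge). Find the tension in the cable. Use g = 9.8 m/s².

T ≈ 119 N

Taking torques about the hinge:
Beam weight: 6.54 × 9.8 = 64.09 N down at 1.465 m → arm 1.465 m, τ = 64.09 × 1.465 = 93.89 N·m clockwise.
Potted plant: 4.83 × 9.8 = 47.33 N down at 2.81 m → arm 2.81 m, τ = 47.33 × 2.81 = 133 N·m clockwise.
Total clockwise load moment = 226.9 N·m.
The cable tension T acts at 2.93 m; only its component perpendicular to the rod, T sinθ, produces torque. sinθ = h/√(h²+d²) = 2.5/√(2.5²+2.93²) = 0.6491.
Setting net torque to zero: T × 2.93 × 0.6491 = 226.9 → T = 226.9 / 1.902 = 119 N.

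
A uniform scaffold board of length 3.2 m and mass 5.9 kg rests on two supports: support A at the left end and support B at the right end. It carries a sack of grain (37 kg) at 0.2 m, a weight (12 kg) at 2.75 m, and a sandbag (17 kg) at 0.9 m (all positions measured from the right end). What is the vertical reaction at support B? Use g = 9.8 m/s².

Take moments about support A.
Beam weight: 5.9 × 9.8 = 57.82 N down at 1.6 m → arm 1.6 m, τ = 57.82 × 1.6 = 92.51 N·m clockwise.
Sack of grain: 37 × 9.8 = 362.6 N down at 0.2 m → arm 3 m, τ = 362.6 × 3 = 1088 N·m clockwise.
Weight: 12 × 9.8 = 117.6 N down at 2.75 m → arm 0.45 m, τ = 117.6 × 0.45 = 52.92 N·m clockwise.
Sandbag: 17 × 9.8 = 166.6 N down at 0.9 m → arm 2.3 m, τ = 166.6 × 2.3 = 383.2 N·m clockwise.
Net load moment about support A = 1617 N·m clockwise.
Reaction R at support B is upward at 0 m, arm 3.2 m → moment R × 3.2 counterclockwise.
For rotational equilibrium, R × 3.2 = 1617, so R = 505 N.

R_B ≈ 505 N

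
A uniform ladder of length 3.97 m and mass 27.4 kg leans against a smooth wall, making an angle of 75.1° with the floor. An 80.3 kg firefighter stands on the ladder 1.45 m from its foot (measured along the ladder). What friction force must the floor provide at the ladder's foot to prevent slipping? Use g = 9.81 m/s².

Taking torques about the foot of the ladder:
Ladder weight 27.4×9.81 = 268.8 N acts at 1.985 m along the ladder; its horizontal arm is 1.985·cos75.1° = 0.5104 m → τ = 137.2 N·m clockwise.
Firefighter: 80.3×9.81 = 787.7 N at 1.45 m → arm 0.3728 m → τ = 293.7 N·m clockwise.
Wall normal N acts horizontally at the top; its moment arm is the height L sinθ = 3.97·sin75.1° = 3.837 m, counterclockwise.
Στ = 0 ⇒ N × 3.837 = 430.9 ⇒ N = 112 N.
ΣFx = 0: friction at the foot balances the wall's push, so f = N_wall = 112 N.

f ≈ 112 N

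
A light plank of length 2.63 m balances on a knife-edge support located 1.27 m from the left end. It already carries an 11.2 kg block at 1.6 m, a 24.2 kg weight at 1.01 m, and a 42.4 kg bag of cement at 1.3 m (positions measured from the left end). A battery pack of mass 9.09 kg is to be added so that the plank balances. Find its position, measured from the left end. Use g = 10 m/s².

x ≈ 1.42 m from the left end

Take moments about the knife-edge support (at 1.27 m from the left end).
Block: 11.2 × 10 = 112 N down at 1.6 m → arm 0.33 m, τ = 112 × 0.33 = 36.96 N·m clockwise.
Weight: 24.2 × 10 = 242 N down at 1.01 m → arm 0.26 m, τ = 242 × 0.26 = 62.92 N·m counterclockwise.
Bag of cement: 42.4 × 10 = 424 N down at 1.3 m → arm 0.03 m, τ = 424 × 0.03 = 12.72 N·m clockwise.
Net moment of existing loads = 13.24 N·m counterclockwise.
The battery pack weighs 9.09 × 10 = 90.9 N and must supply an equal clockwise moment, so its lever arm about the knife-edge support is 13.24 / 90.9 = 0.146 m.
That puts it at 1.27 + 0.146 = 1.42 m from the left end.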